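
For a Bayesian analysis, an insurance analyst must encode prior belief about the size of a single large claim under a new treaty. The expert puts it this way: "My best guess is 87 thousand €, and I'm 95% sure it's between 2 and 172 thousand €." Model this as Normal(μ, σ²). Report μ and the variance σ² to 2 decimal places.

A symmetric 95% interval runs μ ± z·σ with z = 1.96.
Half-width = 85, so σ = 85/1.96 = 43.368 and σ² = 1880.80.
μ is the stated best guess, 87.00.

μ = 87.00, σ² = 1880.80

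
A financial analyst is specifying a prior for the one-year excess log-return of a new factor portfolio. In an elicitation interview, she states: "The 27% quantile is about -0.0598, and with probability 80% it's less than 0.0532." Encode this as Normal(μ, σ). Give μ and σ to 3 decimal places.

For Normal(μ,σ), the p-quantile is μ + z_p·σ. Here z_{0.27} = -0.6128, z_{0.8} = 0.8416.
So -0.0598 = μ − 0.6128σ and 0.0532 = μ + 0.8416σ.
Subtracting: σ = (0.0532 − -0.0598)/(0.8416 − (-0.6128)) = 0.078.
Then μ = -0.0598 − (-0.6128)·0.078 = -0.012.

μ = -0.012, σ = 0.078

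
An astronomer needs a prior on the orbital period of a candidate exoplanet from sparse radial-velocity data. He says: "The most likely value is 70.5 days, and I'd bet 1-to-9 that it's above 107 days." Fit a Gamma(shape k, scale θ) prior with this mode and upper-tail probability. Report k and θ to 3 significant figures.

k ≈ 11.7, θ ≈ 6.59

Gamma(k,θ) with k>1 has mode (k−1)θ, so θ = 70.5/(k−1).
Need P(X < 107) = 0.9 with θ tied to k this way. Start at k = 2, θ = 70.5: P(X<107) ≈ 0.448.
Too low — raise k to concentrate. Iterating converges to k ≈ 11.7.
Then θ = 70.5/(11.7−1) ≈ 6.59.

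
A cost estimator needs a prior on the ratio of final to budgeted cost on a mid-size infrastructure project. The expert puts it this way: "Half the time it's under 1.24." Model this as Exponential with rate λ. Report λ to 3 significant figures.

λ ≈ 0.559

Exponential median = ln 2 / λ, so λ = ln 2 / 1.24 = 0.559.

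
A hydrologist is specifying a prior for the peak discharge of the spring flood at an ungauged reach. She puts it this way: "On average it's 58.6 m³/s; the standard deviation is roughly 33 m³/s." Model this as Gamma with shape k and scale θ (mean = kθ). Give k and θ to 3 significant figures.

k ≈ 3.15, θ ≈ 18.6

For Gamma(k, scale θ): mean = kθ, variance = kθ², so CV = 1/√k.
CV = SD/mean = 33/58.6 = 0.5631, hence k = 1/CV² = 3.15.
Then θ = mean/k = 58.6/3.15 = 18.6.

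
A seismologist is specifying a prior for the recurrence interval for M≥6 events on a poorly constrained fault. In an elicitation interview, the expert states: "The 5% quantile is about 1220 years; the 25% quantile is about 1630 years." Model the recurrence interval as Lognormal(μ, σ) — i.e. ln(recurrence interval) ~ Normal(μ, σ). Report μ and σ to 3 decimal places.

If T ~ Lognormal(μ,σ) then ln T ~ Normal(μ,σ), so the p-quantile of ln T is μ + z_p·σ.
ln(1220) = 7.107 and ln(1630) = 7.396; z_{0.05} = -1.645, z_{0.25} = -0.6745.
σ = (7.396 − 7.107)/(-0.6745 − (-1.645)) = 0.299.
μ = 7.107 − (-1.645)·0.299 = 7.598.

μ ≈ 7.598, σ ≈ 0.299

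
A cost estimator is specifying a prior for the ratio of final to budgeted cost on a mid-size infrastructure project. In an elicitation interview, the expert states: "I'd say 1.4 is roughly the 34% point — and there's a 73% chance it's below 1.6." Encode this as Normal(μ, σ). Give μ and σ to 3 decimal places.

μ = 1.480, σ = 0.195

The p-quantile of Normal(μ,σ) is μ + z_p·σ, with z_{0.34} = -0.4125 and z_{0.73} = 0.6128.
Eliminate σ: μ = (z₂·x₁ − z₁·x₂)/(z₂ − z₁) = (0.6128·1.4 − (-0.4125)·1.6)/1.025 = 1.480.
Then σ = (x₂ − x₁)/(z₂ − z₁) = (1.6 − 1.4)/1.025 = 0.195.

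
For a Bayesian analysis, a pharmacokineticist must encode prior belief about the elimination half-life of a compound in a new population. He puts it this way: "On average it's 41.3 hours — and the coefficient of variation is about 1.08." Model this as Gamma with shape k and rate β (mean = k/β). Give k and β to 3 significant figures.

k ≈ 0.857, β ≈ 0.0208

For Gamma(k, rate β): mean = k/β, variance = k/β², so CV = 1/√k.
CV = 1.08, hence k = 1/CV² = 0.857.
Then β = k/mean = 0.857/41.3 = 0.0208.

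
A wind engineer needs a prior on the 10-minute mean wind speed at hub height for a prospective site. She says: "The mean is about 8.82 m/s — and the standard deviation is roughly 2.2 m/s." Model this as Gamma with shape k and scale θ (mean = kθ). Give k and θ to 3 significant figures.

k ≈ 16.1, θ ≈ 0.549

For Gamma(k, scale θ): mean = kθ, variance = kθ², so CV = 1/√k.
CV = SD/mean = 2.2/8.82 = 0.2494, hence k = 1/CV² = 16.1.
Then θ = mean/k = 8.82/16.1 = 0.549.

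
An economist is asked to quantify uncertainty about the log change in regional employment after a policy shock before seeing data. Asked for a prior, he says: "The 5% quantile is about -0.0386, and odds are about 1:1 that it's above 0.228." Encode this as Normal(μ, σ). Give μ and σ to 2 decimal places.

For Normal(μ,σ), the p-quantile is μ + z_p·σ. Here z_{0.05} = -1.645, z_{0.5} = 0.
So -0.0386 = μ − 1.645σ and 0.228 = μ + 0σ.
Subtracting: σ = (0.228 − -0.0386)/(0 − (-1.645)) = 0.16.
Then μ = -0.0386 − (-1.645)·0.16 = 0.23.

μ = 0.23, σ = 0.16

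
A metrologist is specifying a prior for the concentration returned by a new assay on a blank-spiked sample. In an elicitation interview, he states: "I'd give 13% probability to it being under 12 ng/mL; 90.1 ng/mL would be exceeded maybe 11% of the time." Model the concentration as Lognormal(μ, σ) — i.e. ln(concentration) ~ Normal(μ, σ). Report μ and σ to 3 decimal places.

If T ~ Lognormal(μ,σ) then ln T ~ Normal(μ,σ), so the p-quantile of ln T is μ + z_p·σ.
ln(12) = 2.485 and ln(90.1) = 4.501; z_{0.13} = -1.126, z_{0.89} = 1.227.
σ = (4.501 − 2.485)/(1.227 − (-1.126)) = 0.857.
μ = 2.485 − (-1.126)·0.857 = 3.450.

μ ≈ 3.450, σ ≈ 0.857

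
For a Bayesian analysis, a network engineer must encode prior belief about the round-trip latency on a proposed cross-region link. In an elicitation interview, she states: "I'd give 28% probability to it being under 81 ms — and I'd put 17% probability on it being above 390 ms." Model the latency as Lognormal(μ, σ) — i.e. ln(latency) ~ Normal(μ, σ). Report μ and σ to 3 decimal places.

If T ~ Lognormal(μ,σ) then ln T ~ Normal(μ,σ), so the p-quantile of ln T is μ + z_p·σ.
ln(81) = 4.394 and ln(390) = 5.966; z_{0.28} = -0.5828, z_{0.83} = 0.9542.
σ = (5.966 − 4.394)/(0.9542 − (-0.5828)) = 1.023.
μ = 4.394 − (-0.5828)·1.023 = 4.990.

μ ≈ 4.990, σ ≈ 1.023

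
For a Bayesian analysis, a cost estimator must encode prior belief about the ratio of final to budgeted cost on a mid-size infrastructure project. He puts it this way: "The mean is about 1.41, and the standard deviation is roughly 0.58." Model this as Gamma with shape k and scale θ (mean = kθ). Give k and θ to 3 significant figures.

For Gamma(k, scale θ): mean = kθ, variance = kθ², so CV = 1/√k.
CV = SD/mean = 0.58/1.41 = 0.4113, hence k = 1/CV² = 5.91.
Then θ = mean/k = 1.41/5.91 = 0.239.

k ≈ 5.91, θ ≈ 0.239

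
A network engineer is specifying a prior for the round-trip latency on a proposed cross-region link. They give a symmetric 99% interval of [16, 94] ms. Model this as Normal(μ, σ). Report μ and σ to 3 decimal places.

μ = 55.000, σ = 15.141

A symmetric 99% interval runs μ ± z·σ with z = 2.576.
Half-width = 39, so σ = 39/2.576 = 15.141.
μ is the interval midpoint, 55.000.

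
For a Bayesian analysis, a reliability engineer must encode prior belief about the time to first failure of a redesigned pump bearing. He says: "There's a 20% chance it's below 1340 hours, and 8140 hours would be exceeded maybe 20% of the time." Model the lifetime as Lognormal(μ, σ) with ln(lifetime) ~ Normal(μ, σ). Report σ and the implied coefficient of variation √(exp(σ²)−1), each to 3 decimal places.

σ ≈ 1.072, CV ≈ 1.468

If T ~ Lognormal(μ,σ) then ln T ~ Normal(μ,σ), so the p-quantile of ln T is μ + z_p·σ.
ln(1340) = 7.2 and ln(8140) = 9.005; z_{0.2} = -0.8416, z_{0.8} = 0.8416.
σ = (9.005 − 7.2)/(0.8416 − (-0.8416)) = 1.072.
μ = 7.2 − (-0.8416)·1.072 = 8.102.
CV = √(exp(σ²)−1) = √(exp(1.1488)−1) = 1.468.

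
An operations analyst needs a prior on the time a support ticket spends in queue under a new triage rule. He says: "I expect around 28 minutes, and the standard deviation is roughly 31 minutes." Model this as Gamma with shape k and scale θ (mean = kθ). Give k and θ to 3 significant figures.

k ≈ 0.816, θ ≈ 34.3

For Gamma(k, scale θ): mean = kθ, variance = kθ², so CV = 1/√k.
CV = SD/mean = 31/28 = 1.107, hence k = 1/CV² = 0.816.
Then θ = mean/k = 28/0.816 = 34.3.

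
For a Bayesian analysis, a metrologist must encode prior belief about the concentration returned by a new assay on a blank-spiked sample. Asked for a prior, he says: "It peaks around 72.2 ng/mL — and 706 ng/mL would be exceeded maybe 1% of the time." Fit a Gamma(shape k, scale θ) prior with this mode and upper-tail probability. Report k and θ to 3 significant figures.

k ≈ 1.6, θ ≈ 120

Gamma(k,θ) with k>1 has mode (k−1)θ, so θ = 72.2/(k−1).
Need P(X < 706) = 0.99 with θ tied to k this way. Start at k = 2, θ = 72.2: P(X<706) ≈ 0.999.
Too high — lower k to spread out. Iterating converges to k ≈ 1.6.
Then θ = 72.2/(1.6−1) ≈ 120.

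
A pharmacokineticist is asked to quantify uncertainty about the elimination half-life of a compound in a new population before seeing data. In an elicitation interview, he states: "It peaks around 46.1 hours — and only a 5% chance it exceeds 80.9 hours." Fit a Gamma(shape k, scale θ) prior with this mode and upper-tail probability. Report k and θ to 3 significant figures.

Gamma(k,θ) with k>1 has mode (k−1)θ, so θ = 46.1/(k−1).
Need P(X < 80.9) = 0.95 with θ tied to k this way. Start at k = 2, θ = 46.1: P(X<80.9) ≈ 0.524.
Too low — raise k to concentrate. Iterating converges to k ≈ 9.82.
Then θ = 46.1/(9.82−1) ≈ 5.23.

k ≈ 9.82, θ ≈ 5.23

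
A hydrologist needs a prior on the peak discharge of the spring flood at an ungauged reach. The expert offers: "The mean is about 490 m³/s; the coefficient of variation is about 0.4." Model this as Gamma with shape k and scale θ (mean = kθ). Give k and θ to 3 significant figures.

For Gamma(k, scale θ): mean = kθ, variance = kθ², so CV = 1/√k.
CV = 0.4, hence k = 1/CV² = 6.25.
Then θ = mean/k = 490/6.25 = 78.4.

k ≈ 6.25, θ ≈ 78.4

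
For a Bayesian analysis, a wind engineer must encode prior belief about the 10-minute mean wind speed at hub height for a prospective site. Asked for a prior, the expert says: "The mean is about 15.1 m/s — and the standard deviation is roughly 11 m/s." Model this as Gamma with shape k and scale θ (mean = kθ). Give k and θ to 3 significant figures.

k ≈ 1.88, θ ≈ 8.01

For Gamma(k, scale θ): mean = kθ, variance = kθ², so CV = 1/√k.
CV = SD/mean = 11/15.1 = 0.7285, hence k = 1/CV² = 1.88.
Then θ = mean/k = 15.1/1.88 = 8.01.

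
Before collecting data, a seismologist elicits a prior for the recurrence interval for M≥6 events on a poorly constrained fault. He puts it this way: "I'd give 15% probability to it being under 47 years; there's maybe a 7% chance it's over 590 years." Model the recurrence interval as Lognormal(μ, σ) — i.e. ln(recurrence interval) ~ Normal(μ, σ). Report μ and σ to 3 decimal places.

If T ~ Lognormal(μ,σ) then ln T ~ Normal(μ,σ), so the p-quantile of ln T is μ + z_p·σ.
ln(47) = 3.85 and ln(590) = 6.38; z_{0.15} = -1.036, z_{0.93} = 1.476.
σ = (6.38 − 3.85)/(1.476 − (-1.036)) = 1.007.
μ = 3.85 − (-1.036)·1.007 = 4.894.

μ ≈ 4.894, σ ≈ 1.007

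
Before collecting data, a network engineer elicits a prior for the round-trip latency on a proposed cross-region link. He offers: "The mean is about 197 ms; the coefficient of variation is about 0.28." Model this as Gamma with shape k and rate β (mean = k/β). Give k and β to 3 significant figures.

k ≈ 12.8, β ≈ 0.0647

For Gamma(k, rate β): mean = k/β, variance = k/β², so CV = 1/√k.
CV = 0.28, hence k = 1/CV² = 12.8.
Then β = k/mean = 12.8/197 = 0.0647.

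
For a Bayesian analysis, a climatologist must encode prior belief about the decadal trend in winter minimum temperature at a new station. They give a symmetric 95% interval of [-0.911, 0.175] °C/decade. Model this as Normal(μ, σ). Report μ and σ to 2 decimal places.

A symmetric 95% interval runs μ ± z·σ with z = 1.96.
Half-width = 0.543, so σ = 0.543/1.96 = 0.28.
μ is the interval midpoint, -0.37.

μ = -0.37, σ = 0.28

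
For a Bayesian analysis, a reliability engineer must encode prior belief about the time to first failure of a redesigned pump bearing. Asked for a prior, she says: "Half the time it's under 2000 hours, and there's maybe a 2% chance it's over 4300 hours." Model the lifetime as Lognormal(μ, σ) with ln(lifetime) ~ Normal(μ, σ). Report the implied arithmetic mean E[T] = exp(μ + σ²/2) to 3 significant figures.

E[T] ≈ 2140 hours

If T ~ Lognormal(μ,σ) then ln T ~ Normal(μ,σ), so the p-quantile of ln T is μ + z_p·σ.
ln(2000) = 7.601 and ln(4300) = 8.366; z_{0.5} = 0, z_{0.98} = 2.054.
σ = (8.366 − 7.601)/(2.054 − (0)) = 0.373.
μ = 7.601 − (0)·0.373 = 7.601.
E[T] = exp(μ + σ²/2) = exp(7.601 + 0.0695) = 2140 hours.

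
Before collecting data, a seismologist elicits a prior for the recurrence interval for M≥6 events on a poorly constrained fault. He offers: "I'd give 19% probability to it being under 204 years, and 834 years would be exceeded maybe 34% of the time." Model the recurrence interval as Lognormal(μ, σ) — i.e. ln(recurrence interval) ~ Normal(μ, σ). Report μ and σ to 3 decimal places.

If T ~ Lognormal(μ,σ) then ln T ~ Normal(μ,σ), so the p-quantile of ln T is μ + z_p·σ.
ln(204) = 5.318 and ln(834) = 6.726; z_{0.19} = -0.8779, z_{0.66} = 0.4125.
σ = (6.726 − 5.318)/(0.4125 − (-0.8779)) = 1.091.
μ = 5.318 − (-0.8779)·1.091 = 6.276.

μ ≈ 6.276, σ ≈ 1.091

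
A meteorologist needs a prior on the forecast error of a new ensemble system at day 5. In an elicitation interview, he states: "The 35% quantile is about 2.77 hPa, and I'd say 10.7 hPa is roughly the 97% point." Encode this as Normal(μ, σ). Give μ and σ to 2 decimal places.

The p-quantile of Normal(μ,σ) is μ + z_p·σ, with z_{0.35} = -0.3853 and z_{0.97} = 1.881.
Eliminate σ: μ = (z₂·x₁ − z₁·x₂)/(z₂ − z₁) = (1.881·2.77 − (-0.3853)·10.7)/2.266 = 4.12.
Then σ = (x₂ − x₁)/(z₂ − z₁) = (10.7 − 2.77)/2.266 = 3.50.

μ = 4.12, σ = 3.50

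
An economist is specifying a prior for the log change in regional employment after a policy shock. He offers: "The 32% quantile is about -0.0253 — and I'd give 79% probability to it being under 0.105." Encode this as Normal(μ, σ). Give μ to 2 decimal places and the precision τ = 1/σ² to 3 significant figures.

For Normal(μ,σ), the p-quantile is μ + z_p·σ. Here z_{0.32} = -0.4677, z_{0.79} = 0.8064.
So -0.0253 = μ − 0.4677σ and 0.105 = μ + 0.8064σ.
Subtracting: σ = (0.105 − -0.0253)/(0.8064 − (-0.4677)) = 0.10.
Then μ = -0.0253 − (-0.4677)·0.10 = 0.02.
Precision τ = 1/σ² = 1/0.1023² = 95.6.

μ = 0.02, τ = 95.6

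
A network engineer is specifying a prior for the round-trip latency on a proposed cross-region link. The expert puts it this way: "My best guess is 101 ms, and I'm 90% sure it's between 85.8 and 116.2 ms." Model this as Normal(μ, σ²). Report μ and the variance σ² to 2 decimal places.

μ = 101.00, σ² = 85.40

A symmetric 90% interval runs μ ± z·σ with z = 1.645.
Half-width = 15.2, so σ = 15.2/1.645 = 9.241 and σ² = 85.40.
μ is the stated best guess, 101.00.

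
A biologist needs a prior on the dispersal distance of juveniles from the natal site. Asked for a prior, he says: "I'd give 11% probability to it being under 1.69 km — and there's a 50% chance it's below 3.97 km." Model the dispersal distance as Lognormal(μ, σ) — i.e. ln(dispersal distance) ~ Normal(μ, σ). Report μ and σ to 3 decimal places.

μ ≈ 1.379, σ ≈ 0.696

If T ~ Lognormal(μ,σ) then ln T ~ Normal(μ,σ), so the p-quantile of ln T is μ + z_p·σ.
ln(1.69) = 0.5247 and ln(3.97) = 1.379; z_{0.11} = -1.227, z_{0.5} = 0.
σ = (1.379 − 0.5247)/(0 − (-1.227)) = 0.696.
μ = 0.5247 − (-1.227)·0.696 = 1.379.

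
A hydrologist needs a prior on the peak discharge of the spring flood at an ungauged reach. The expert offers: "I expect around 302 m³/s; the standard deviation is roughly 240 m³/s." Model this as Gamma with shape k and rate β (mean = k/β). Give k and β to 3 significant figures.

k ≈ 1.58, β ≈ 0.00524

For Gamma(k, rate β): mean = k/β, variance = k/β², so CV = 1/√k.
CV = SD/mean = 240/302 = 0.7947, hence k = 1/CV² = 1.58.
Then β = k/mean = 1.58/302 = 0.00524.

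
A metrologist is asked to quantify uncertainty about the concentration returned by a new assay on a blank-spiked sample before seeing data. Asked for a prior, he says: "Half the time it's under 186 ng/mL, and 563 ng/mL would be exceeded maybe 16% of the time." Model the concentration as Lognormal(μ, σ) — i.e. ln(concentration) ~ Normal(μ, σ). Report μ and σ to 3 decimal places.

μ ≈ 5.226, σ ≈ 1.114

If T ~ Lognormal(μ,σ) then ln T ~ Normal(μ,σ), so the p-quantile of ln T is μ + z_p·σ.
ln(186) = 5.226 and ln(563) = 6.333; z_{0.5} = 0, z_{0.84} = 0.9945.
σ = (6.333 − 5.226)/(0.9945 − (0)) = 1.114.
μ = 5.226 − (0)·1.114 = 5.226.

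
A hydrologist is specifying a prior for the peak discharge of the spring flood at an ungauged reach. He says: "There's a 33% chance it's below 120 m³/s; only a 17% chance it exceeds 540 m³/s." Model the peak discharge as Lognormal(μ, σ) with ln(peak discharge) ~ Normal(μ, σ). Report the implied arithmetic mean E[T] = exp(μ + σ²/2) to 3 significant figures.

If T ~ Lognormal(μ,σ) then ln T ~ Normal(μ,σ), so the p-quantile of ln T is μ + z_p·σ.
ln(120) = 4.787 and ln(540) = 6.292; z_{0.33} = -0.4399, z_{0.83} = 0.9542.
σ = (6.292 − 4.787)/(0.9542 − (-0.4399)) = 1.079.
μ = 4.787 − (-0.4399)·1.079 = 5.262.
E[T] = exp(μ + σ²/2) = exp(5.262 + 0.5820) = 345 m³/s.

E[T] ≈ 345 m³/s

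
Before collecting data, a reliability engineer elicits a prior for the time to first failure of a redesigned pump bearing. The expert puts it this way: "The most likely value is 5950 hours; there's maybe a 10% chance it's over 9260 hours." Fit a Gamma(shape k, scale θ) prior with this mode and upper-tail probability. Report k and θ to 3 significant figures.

k ≈ 10.6, θ ≈ 622

Gamma(k,θ) with k>1 has mode (k−1)θ, so θ = 5950/(k−1).
Need P(X < 9260) = 0.9 with θ tied to k this way. Start at k = 2, θ = 5950: P(X<9260) ≈ 0.461.
Too low — raise k to concentrate. Iterating converges to k ≈ 10.6.
Then θ = 5950/(10.6−1) ≈ 622.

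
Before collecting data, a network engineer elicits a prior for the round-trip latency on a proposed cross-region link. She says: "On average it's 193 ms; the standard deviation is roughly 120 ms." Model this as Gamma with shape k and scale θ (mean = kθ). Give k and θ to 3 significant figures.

For Gamma(k, scale θ): mean = kθ, variance = kθ², so CV = 1/√k.
CV = SD/mean = 120/193 = 0.6218, hence k = 1/CV² = 2.59.
Then θ = mean/k = 193/2.59 = 74.6.

k ≈ 2.59, θ ≈ 74.6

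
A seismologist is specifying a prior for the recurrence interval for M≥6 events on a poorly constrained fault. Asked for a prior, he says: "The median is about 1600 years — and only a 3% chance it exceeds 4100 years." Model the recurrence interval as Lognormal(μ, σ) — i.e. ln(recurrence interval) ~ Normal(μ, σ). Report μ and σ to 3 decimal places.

If T ~ Lognormal(μ,σ) then ln T ~ Normal(μ,σ), so the p-quantile of ln T is μ + z_p·σ.
ln(1600) = 7.378 and ln(4100) = 8.319; z_{0.5} = 0, z_{0.97} = 1.881.
σ = (8.319 − 7.378)/(1.881 − (0)) = 0.500.
μ = 7.378 − (0)·0.500 = 7.378.

μ ≈ 7.378, σ ≈ 0.500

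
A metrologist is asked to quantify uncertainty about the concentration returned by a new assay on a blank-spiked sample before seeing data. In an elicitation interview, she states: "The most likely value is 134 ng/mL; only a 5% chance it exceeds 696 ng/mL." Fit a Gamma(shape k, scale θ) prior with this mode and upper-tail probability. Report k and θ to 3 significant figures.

Gamma(k,θ) with k>1 has mode (k−1)θ, so θ = 134/(k−1).
Need P(X < 696) = 0.95 with θ tied to k this way. Start at k = 2, θ = 134: P(X<696) ≈ 0.966.
Too high — lower k to spread out. Iterating converges to k ≈ 1.87.
Then θ = 134/(1.87−1) ≈ 153.

k ≈ 1.87, θ ≈ 153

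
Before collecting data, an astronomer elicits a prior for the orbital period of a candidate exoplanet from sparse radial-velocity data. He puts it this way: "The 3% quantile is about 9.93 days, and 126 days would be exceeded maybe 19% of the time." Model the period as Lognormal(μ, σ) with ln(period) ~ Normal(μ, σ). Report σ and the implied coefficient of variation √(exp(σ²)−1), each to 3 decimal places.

σ ≈ 0.921, CV ≈ 1.156

If T ~ Lognormal(μ,σ) then ln T ~ Normal(μ,σ), so the p-quantile of ln T is μ + z_p·σ.
ln(9.93) = 2.296 and ln(126) = 4.836; z_{0.03} = -1.881, z_{0.81} = 0.8779.
σ = (4.836 − 2.296)/(0.8779 − (-1.881)) = 0.921.
μ = 2.296 − (-1.881)·0.921 = 4.028.
CV = √(exp(σ²)−1) = √(exp(0.8482)−1) = 1.156.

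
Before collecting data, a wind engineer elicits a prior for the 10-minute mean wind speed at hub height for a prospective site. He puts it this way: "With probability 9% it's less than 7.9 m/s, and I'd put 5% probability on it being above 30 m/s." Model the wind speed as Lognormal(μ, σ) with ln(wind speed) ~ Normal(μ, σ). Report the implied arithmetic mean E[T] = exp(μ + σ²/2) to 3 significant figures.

If T ~ Lognormal(μ,σ) then ln T ~ Normal(μ,σ), so the p-quantile of ln T is μ + z_p·σ.
ln(7.9) = 2.067 and ln(30) = 3.401; z_{0.09} = -1.341, z_{0.95} = 1.645.
σ = (3.401 − 2.067)/(1.645 − (-1.341)) = 0.447.
μ = 2.067 − (-1.341)·0.447 = 2.666.
E[T] = exp(μ + σ²/2) = exp(2.666 + 0.0999) = 15.9 m/s.

E[T] ≈ 15.9 m/s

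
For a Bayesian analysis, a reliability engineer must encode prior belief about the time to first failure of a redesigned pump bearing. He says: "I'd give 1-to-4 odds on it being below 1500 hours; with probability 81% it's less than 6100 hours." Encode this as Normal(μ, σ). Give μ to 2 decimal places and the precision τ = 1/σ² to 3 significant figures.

For Normal(μ,σ), the p-quantile is μ + z_p·σ. Here z_{0.2} = -0.8416, z_{0.81} = 0.8779.
So 1500 = μ − 0.8416σ and 6100 = μ + 0.8779σ.
Subtracting: σ = (6100 − 1500)/(0.8779 − (-0.8416)) = 2675.17.
Then μ = 1500 − (-0.8416)·2675.17 = 3751.48.
Precision τ = 1/σ² = 1/2675² = 1.4e-07.

μ = 3751.48, τ = 1.4e-07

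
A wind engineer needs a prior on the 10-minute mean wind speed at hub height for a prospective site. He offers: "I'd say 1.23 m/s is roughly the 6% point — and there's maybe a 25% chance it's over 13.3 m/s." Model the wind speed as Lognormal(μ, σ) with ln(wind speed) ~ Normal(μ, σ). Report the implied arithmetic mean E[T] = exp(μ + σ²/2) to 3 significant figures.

If T ~ Lognormal(μ,σ) then ln T ~ Normal(μ,σ), so the p-quantile of ln T is μ + z_p·σ.
ln(1.23) = 0.207 and ln(13.3) = 2.588; z_{0.06} = -1.555, z_{0.75} = 0.6745.
σ = (2.588 − 0.207)/(0.6745 − (-1.555)) = 1.068.
μ = 0.207 − (-1.555)·1.068 = 1.867.
E[T] = exp(μ + σ²/2) = exp(1.867 + 0.5703) = 11.4 m/s.

E[T] ≈ 11.4 m/s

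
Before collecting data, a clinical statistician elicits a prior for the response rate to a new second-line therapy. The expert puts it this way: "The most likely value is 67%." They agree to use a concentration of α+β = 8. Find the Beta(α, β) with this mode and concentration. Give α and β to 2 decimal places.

For α,β > 1 the Beta mode is (α−1)/(α+β−2). With α+β = 8, the mode is (α−1)/6.
Set (α−1)/6 = 0.67 → α = 1 + 0.67·6 = 5.02.
β = 8 − α = 2.98.

α = 5.02, β = 2.98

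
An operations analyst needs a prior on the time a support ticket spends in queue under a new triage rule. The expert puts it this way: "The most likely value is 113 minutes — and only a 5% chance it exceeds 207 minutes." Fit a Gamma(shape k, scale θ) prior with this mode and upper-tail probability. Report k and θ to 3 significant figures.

k ≈ 8.6, θ ≈ 14.9

Gamma(k,θ) with k>1 has mode (k−1)θ, so θ = 113/(k−1).
Need P(X < 207) = 0.95 with θ tied to k this way. Start at k = 2, θ = 113: P(X<207) ≈ 0.547.
Too low — raise k to concentrate. Iterating converges to k ≈ 8.6.
Then θ = 113/(8.6−1) ≈ 14.9.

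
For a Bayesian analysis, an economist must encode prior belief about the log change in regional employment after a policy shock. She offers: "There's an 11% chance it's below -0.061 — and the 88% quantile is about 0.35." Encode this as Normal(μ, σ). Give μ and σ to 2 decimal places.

For Normal(μ,σ), the p-quantile is μ + z_p·σ. Here z_{0.11} = -1.227, z_{0.88} = 1.175.
So -0.061 = μ − 1.227σ and 0.35 = μ + 1.175σ.
Subtracting: σ = (0.35 − -0.061)/(1.175 − (-1.227)) = 0.17.
Then μ = -0.061 − (-1.227)·0.17 = 0.15.

μ = 0.15, σ = 0.17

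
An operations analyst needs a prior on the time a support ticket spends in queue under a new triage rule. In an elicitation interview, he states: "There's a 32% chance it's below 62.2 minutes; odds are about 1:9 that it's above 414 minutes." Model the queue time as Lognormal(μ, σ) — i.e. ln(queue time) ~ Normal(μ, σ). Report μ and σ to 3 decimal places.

μ ≈ 4.637, σ ≈ 1.084

If T ~ Lognormal(μ,σ) then ln T ~ Normal(μ,σ), so the p-quantile of ln T is μ + z_p·σ.
ln(62.2) = 4.13 and ln(414) = 6.026; z_{0.32} = -0.4677, z_{0.9} = 1.282.
σ = (6.026 − 4.13)/(1.282 − (-0.4677)) = 1.084.
μ = 4.13 − (-0.4677)·1.084 = 4.637.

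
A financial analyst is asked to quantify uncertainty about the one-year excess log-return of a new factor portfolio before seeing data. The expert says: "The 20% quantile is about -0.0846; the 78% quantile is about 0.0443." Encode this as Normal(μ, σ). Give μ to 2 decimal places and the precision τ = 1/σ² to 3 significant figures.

μ = -0.02, τ = 157

The p-quantile of Normal(μ,σ) is μ + z_p·σ, with z_{0.2} = -0.8416 and z_{0.78} = 0.7722.
Eliminate σ: μ = (z₂·x₁ − z₁·x₂)/(z₂ − z₁) = (0.7722·-0.0846 − (-0.8416)·0.0443)/1.614 = -0.02.
Then σ = (x₂ − x₁)/(z₂ − z₁) = (0.0443 − -0.0846)/1.614 = 0.08.
Precision τ = 1/σ² = 1/0.07987² = 157.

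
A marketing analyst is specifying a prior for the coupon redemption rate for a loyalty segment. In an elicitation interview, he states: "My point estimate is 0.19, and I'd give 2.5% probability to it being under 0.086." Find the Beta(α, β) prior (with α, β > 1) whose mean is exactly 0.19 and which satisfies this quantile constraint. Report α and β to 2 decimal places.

With mean 0.19 fixed, write α = 0.19s, β = 0.81s where s = α+β.
Need P(θ < 0.086) = 0.025 under Beta(0.19s, 0.81s). Normal approximation: (q−m)/√(m(1−m)/s) ≈ z_{0.025} = -1.96, so s ≈ 0.19·0.81·(-1.96)²/(0.086−0.19)² = 54.7.
At s = 54.7: P(θ<0.086) ≈ 0.010. Adjusting to match 0.025 gives s ≈ 40.17.
So α = 0.19·40.17 ≈ 7.63, β = 0.81·40.17 ≈ 32.54.

α ≈ 7.63, β ≈ 32.54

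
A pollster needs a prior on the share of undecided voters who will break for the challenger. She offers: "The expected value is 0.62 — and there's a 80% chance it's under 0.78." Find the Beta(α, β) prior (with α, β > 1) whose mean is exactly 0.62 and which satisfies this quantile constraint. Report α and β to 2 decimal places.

With mean 0.62 fixed, write α = 0.62s, β = 0.38s where s = α+β.
Need P(θ < 0.78) = 0.8 under Beta(0.62s, 0.38s). Normal approximation: (q−m)/√(m(1−m)/s) ≈ z_{0.8} = 0.842, so s ≈ 0.62·0.38·(0.842)²/(0.78−0.62)² = 6.5.
At s = 6.5: P(θ<0.78) ≈ 0.795. Adjusting to match 0.8 gives s ≈ 6.76.
So α = 0.62·6.76 ≈ 4.19, β = 0.38·6.76 ≈ 2.57.

α ≈ 4.19, β ≈ 2.57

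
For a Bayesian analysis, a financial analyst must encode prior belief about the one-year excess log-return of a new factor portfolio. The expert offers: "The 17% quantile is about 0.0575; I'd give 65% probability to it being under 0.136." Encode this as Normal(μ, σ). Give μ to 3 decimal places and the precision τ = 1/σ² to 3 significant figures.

The p-quantile of Normal(μ,σ) is μ + z_p·σ, with z_{0.17} = -0.9542 and z_{0.65} = 0.3853.
Eliminate σ: μ = (z₂·x₁ − z₁·x₂)/(z₂ − z₁) = (0.3853·0.0575 − (-0.9542)·0.136)/1.339 = 0.113.
Then σ = (x₂ − x₁)/(z₂ − z₁) = (0.136 − 0.0575)/1.339 = 0.059.
Precision τ = 1/σ² = 1/0.0586² = 291.

μ = 0.113, τ = 291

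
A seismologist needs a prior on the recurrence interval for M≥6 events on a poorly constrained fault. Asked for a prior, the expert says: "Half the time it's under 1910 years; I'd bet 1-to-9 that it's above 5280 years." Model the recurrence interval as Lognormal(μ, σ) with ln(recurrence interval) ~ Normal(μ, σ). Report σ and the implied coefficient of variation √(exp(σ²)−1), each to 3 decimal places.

If T ~ Lognormal(μ,σ) then ln T ~ Normal(μ,σ), so the p-quantile of ln T is μ + z_p·σ.
ln(1910) = 7.555 and ln(5280) = 8.572; z_{0.5} = 0, z_{0.9} = 1.282.
σ = (8.572 − 7.555)/(1.282 − (0)) = 0.793.
μ = 7.555 − (0)·0.793 = 7.555.
CV = √(exp(σ²)−1) = √(exp(0.6295)−1) = 0.936.

σ ≈ 0.793, CV ≈ 0.936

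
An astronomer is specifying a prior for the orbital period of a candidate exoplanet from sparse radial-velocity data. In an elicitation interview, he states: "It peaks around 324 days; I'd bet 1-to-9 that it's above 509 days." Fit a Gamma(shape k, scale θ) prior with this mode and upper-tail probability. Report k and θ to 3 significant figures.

k ≈ 10.2, θ ≈ 35.3

Gamma(k,θ) with k>1 has mode (k−1)θ, so θ = 324/(k−1).
Need P(X < 509) = 0.9 with θ tied to k this way. Start at k = 2, θ = 324: P(X<509) ≈ 0.466.
Too low — raise k to concentrate. Iterating converges to k ≈ 10.2.
Then θ = 324/(10.2−1) ≈ 35.3.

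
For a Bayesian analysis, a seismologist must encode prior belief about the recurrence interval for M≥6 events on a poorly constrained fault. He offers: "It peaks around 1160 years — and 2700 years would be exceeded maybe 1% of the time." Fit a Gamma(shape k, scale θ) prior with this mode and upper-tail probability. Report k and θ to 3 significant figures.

k ≈ 7.68, θ ≈ 174

Gamma(k,θ) with k>1 has mode (k−1)θ, so θ = 1160/(k−1).
Need P(X < 2700) = 0.99 with θ tied to k this way. Start at k = 2, θ = 1160: P(X<2700) ≈ 0.675.
Too low — raise k to concentrate. Iterating converges to k ≈ 7.68.
Then θ = 1160/(7.68−1) ≈ 174.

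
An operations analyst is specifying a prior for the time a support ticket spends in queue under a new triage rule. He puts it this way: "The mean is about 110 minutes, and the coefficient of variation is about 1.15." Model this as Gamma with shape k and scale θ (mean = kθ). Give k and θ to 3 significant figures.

For Gamma(k, scale θ): mean = kθ, variance = kθ², so CV = 1/√k.
CV = 1.15, hence k = 1/CV² = 0.756.
Then θ = mean/k = 110/0.756 = 145.

k ≈ 0.756, θ ≈ 145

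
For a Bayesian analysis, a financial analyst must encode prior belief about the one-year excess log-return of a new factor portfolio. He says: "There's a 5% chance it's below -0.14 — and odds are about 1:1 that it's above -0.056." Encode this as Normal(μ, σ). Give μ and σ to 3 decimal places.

The p-quantile of Normal(μ,σ) is μ + z_p·σ, with z_{0.05} = -1.645 and z_{0.5} = 0.
Eliminate σ: μ = (z₂·x₁ − z₁·x₂)/(z₂ − z₁) = (0·-0.14 − (-1.645)·-0.056)/1.645 = -0.056.
Then σ = (x₂ − x₁)/(z₂ − z₁) = (-0.056 − -0.14)/1.645 = 0.051.

μ = -0.056, σ = 0.051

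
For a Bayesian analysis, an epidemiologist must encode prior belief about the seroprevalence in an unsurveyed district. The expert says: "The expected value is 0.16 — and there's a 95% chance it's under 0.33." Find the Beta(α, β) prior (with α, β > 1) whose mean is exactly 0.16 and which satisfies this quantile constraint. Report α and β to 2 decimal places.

α ≈ 2.49, β ≈ 13.09

With mean 0.16 fixed, write α = 0.16s, β = 0.84s where s = α+β.
Need P(θ < 0.33) = 0.95 under Beta(0.16s, 0.84s). Normal approximation: (q−m)/√(m(1−m)/s) ≈ z_{0.95} = 1.64, so s ≈ 0.16·0.84·(1.64)²/(0.33−0.16)² = 12.6.
At s = 12.6: P(θ<0.33) ≈ 0.934. Adjusting to match 0.95 gives s ≈ 15.58.
So α = 0.16·15.58 ≈ 2.49, β = 0.84·15.58 ≈ 13.09.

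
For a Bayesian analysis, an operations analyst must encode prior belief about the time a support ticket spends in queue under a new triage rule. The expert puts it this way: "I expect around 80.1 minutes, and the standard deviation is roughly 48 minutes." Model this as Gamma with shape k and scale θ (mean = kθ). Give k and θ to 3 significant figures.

For Gamma(k, scale θ): mean = kθ, variance = kθ², so CV = 1/√k.
CV = SD/mean = 48/80.1 = 0.5993, hence k = 1/CV² = 2.78.
Then θ = mean/k = 80.1/2.78 = 28.8.

k ≈ 2.78, θ ≈ 28.8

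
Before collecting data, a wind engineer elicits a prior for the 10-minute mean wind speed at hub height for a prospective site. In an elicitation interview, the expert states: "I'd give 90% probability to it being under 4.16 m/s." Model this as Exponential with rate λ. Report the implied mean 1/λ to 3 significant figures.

P(T < 4.16) = 1 − e^(−λ·4.16) = 0.9, so λ = −ln(1−0.9)/4.16 = −ln(0.1)/4.16 = 0.554.
Mean = 1/λ = 1.81 m/s.

mean ≈ 1.81 m/s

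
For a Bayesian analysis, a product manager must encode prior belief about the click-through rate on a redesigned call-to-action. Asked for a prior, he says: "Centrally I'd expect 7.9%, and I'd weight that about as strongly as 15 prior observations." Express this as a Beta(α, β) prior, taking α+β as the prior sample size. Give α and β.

Under the effective-sample-size interpretation, Beta(α, β) has prior mean α/(α+β) and prior sample size α+β.
So α+β = 15 and α/(α+β) = 0.079, giving α = 0.079·15 = 1.185 and β = 15 − 1.185 = 13.815.

α = 1.185, β = 13.815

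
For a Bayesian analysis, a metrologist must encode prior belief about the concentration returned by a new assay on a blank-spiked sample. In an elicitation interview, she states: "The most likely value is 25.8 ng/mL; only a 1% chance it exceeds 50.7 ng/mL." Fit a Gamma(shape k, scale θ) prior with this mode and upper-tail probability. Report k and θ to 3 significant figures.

Gamma(k,θ) with k>1 has mode (k−1)θ, so θ = 25.8/(k−1).
Need P(X < 50.7) = 0.99 with θ tied to k this way. Start at k = 2, θ = 25.8: P(X<50.7) ≈ 0.584.
Too low — raise k to concentrate. Iterating converges to k ≈ 11.8.
Then θ = 25.8/(11.8−1) ≈ 2.39.

k ≈ 11.8, θ ≈ 2.39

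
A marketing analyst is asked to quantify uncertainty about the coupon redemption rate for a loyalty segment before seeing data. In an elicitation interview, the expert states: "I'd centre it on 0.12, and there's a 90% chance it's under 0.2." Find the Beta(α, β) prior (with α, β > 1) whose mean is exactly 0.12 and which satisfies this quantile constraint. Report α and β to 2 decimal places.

With mean 0.12 fixed, write α = 0.12s, β = 0.88s where s = α+β.
Need P(θ < 0.2) = 0.9 under Beta(0.12s, 0.88s). Normal approximation: (q−m)/√(m(1−m)/s) ≈ z_{0.9} = 1.28, so s ≈ 0.12·0.88·(1.28)²/(0.2−0.12)² = 27.1.
At s = 27.1: P(θ<0.2) ≈ 0.893. Adjusting to match 0.9 gives s ≈ 29.41.
So α = 0.12·29.41 ≈ 3.53, β = 0.88·29.41 ≈ 25.88.

α ≈ 3.53, β ≈ 25.88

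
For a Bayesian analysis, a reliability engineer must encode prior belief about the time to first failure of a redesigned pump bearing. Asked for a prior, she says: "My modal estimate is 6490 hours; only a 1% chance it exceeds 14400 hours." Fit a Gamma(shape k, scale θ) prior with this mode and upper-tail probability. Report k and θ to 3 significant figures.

Gamma(k,θ) with k>1 has mode (k−1)θ, so θ = 6490/(k−1).
Need P(X < 14400) = 0.99 with θ tied to k this way. Start at k = 2, θ = 6490: P(X<14400) ≈ 0.650.
Too low — raise k to concentrate. Iterating converges to k ≈ 8.58.
Then θ = 6490/(8.58−1) ≈ 856.

k ≈ 8.58, θ ≈ 856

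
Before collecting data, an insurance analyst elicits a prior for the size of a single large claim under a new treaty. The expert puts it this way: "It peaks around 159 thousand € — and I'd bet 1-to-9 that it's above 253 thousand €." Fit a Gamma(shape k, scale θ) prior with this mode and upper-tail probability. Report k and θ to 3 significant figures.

Gamma(k,θ) with k>1 has mode (k−1)θ, so θ = 159/(k−1).
Need P(X < 253) = 0.9 with θ tied to k this way. Start at k = 2, θ = 159: P(X<253) ≈ 0.472.
Too low — raise k to concentrate. Iterating converges to k ≈ 9.7.
Then θ = 159/(9.7−1) ≈ 18.3.

k ≈ 9.7, θ ≈ 18.3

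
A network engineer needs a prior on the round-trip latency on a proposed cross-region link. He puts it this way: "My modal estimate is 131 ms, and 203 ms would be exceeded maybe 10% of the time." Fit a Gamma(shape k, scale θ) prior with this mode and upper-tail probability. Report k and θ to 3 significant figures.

Gamma(k,θ) with k>1 has mode (k−1)θ, so θ = 131/(k−1).
Need P(X < 203) = 0.9 with θ tied to k this way. Start at k = 2, θ = 131: P(X<203) ≈ 0.459.
Too low — raise k to concentrate. Iterating converges to k ≈ 10.7.
Then θ = 131/(10.7−1) ≈ 13.4.

k ≈ 10.7, θ ≈ 13.4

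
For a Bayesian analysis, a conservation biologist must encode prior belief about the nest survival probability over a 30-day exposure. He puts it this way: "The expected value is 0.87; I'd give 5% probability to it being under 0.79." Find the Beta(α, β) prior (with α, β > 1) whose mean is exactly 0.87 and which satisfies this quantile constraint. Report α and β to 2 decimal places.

With mean 0.87 fixed, write α = 0.87s, β = 0.13s where s = α+β.
Need P(θ < 0.79) = 0.05 under Beta(0.87s, 0.13s). Normal approximation: (q−m)/√(m(1−m)/s) ≈ z_{0.05} = -1.64, so s ≈ 0.87·0.13·(-1.64)²/(0.79−0.87)² = 47.8.
At s = 47.8: P(θ<0.79) ≈ 0.063. Adjusting to match 0.05 gives s ≈ 56.20.
So α = 0.87·56.20 ≈ 48.90, β = 0.13·56.20 ≈ 7.31.

α ≈ 48.90, β ≈ 7.31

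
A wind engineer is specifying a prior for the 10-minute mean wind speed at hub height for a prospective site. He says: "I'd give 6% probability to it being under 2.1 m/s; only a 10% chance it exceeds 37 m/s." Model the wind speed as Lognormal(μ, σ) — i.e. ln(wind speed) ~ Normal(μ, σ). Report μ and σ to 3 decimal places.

μ ≈ 2.315, σ ≈ 1.012

If T ~ Lognormal(μ,σ) then ln T ~ Normal(μ,σ), so the p-quantile of ln T is μ + z_p·σ.
ln(2.1) = 0.7419 and ln(37) = 3.611; z_{0.06} = -1.555, z_{0.9} = 1.282.
σ = (3.611 − 0.7419)/(1.282 − (-1.555)) = 1.012.
μ = 0.7419 − (-1.555)·1.012 = 2.315.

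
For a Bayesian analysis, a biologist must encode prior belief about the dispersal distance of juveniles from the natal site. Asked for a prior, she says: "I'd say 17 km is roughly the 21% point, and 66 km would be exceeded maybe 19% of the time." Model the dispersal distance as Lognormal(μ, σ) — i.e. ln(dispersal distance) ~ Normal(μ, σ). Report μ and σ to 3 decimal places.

μ ≈ 3.483, σ ≈ 0.805

If T ~ Lognormal(μ,σ) then ln T ~ Normal(μ,σ), so the p-quantile of ln T is μ + z_p·σ.
ln(17) = 2.833 and ln(66) = 4.19; z_{0.21} = -0.8064, z_{0.81} = 0.8779.
σ = (4.19 − 2.833)/(0.8779 − (-0.8064)) = 0.805.
μ = 2.833 − (-0.8064)·0.805 = 3.483.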